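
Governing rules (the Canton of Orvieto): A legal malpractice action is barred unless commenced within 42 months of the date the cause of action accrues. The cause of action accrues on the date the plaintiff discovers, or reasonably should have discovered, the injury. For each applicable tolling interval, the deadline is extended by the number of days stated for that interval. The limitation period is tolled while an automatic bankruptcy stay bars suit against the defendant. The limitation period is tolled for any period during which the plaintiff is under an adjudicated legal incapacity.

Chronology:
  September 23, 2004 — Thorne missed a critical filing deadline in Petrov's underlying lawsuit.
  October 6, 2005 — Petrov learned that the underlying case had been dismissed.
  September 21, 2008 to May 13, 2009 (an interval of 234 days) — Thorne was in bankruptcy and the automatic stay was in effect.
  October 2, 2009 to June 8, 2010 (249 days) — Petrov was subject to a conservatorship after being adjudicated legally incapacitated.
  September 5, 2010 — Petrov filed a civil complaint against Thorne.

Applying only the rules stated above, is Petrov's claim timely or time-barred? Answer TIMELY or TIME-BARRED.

TIME-BARRED

Accrual is tied to discovery, so the period began on October 6, 2005 rather than on September 23, 2004 when the act occurred.
42 months from October 6, 2005 is April 6, 2009.
Because the automatic bankruptcy stay ran from September 21, 2008 to May 13, 2009, the deadline is extended by 234 days to November 26, 2009.
Because the plaintiff's legal incapacity ran from October 2, 2009 to June 8, 2010, the deadline is extended by 249 days to August 2, 2010.
The September 5, 2010 filing falls after the August 2, 2010 deadline; the claim is time-barred.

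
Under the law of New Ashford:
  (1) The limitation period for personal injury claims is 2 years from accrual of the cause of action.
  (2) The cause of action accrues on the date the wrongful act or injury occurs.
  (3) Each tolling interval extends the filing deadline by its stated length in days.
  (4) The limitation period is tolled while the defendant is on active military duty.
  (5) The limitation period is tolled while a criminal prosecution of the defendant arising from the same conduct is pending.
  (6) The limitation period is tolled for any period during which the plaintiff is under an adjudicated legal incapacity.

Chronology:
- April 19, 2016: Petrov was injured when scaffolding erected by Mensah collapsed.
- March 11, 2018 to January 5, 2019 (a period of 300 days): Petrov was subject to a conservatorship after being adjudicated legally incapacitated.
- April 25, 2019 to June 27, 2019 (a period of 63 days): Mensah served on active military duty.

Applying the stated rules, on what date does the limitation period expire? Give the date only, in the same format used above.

February 13, 2019

The cause of action accrued on April 19, 2016, the date of the act.
Adding the 2 years base period to April 19, 2016 gives a deadline of April 19, 2018, before any tolling.
The plaintiff's legal incapacity from March 11, 2018 to January 5, 2019 tolled the period for 300 days, extending the deadline to February 13, 2019.
The defendant's active military service from April 25, 2019 to June 27, 2019 began after the period had already run on February 13, 2019, so it has no tolling effect.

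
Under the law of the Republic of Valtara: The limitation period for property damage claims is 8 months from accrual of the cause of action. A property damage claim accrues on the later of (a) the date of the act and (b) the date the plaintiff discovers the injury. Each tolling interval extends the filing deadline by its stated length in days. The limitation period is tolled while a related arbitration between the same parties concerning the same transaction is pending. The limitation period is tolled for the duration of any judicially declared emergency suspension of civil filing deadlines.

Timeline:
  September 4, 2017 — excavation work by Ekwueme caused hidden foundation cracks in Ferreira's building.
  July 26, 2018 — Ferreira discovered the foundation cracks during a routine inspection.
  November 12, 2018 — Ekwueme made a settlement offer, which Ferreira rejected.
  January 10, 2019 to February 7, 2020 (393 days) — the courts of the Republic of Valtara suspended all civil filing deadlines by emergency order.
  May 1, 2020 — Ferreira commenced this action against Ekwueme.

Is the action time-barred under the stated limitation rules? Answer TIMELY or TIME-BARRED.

TIME-BARRED

The claim accrued on July 26, 2018 — the later of the September 4, 2017 act and the July 26, 2018 discovery.
The untolled deadline — 8 months after July 26, 2018 — is March 26, 2019.
The emergency suspension of filing deadlines from January 10, 2019 to February 7, 2020 tolled the period for 393 days, extending the deadline to April 22, 2020.
Nothing else in the chronology tolls or restarts the period.
Ferreira filed on May 1, 2020, after the April 22, 2020 deadline, so the action is time-barred.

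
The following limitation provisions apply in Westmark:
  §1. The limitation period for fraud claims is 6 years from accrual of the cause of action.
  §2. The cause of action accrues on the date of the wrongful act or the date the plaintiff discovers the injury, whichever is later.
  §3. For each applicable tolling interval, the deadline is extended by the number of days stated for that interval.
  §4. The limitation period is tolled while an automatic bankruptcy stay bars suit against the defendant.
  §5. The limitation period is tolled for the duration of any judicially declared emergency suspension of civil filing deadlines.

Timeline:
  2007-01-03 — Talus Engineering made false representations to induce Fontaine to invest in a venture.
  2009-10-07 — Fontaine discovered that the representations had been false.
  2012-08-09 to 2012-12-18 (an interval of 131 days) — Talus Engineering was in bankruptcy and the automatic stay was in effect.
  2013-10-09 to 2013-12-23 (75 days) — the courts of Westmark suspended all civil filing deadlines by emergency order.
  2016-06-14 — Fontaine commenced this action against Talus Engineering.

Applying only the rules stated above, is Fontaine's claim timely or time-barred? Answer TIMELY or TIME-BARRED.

Because discovery on 2009-10-07 post-dates the 2007-01-03 act, accrual under the later-of rule falls on 2009-10-07.
Adding the 6 years base period to 2009-10-07 gives a deadline of 2015-10-07, before any tolling.
The automatic bankruptcy stay from 2012-08-09 to 2012-12-18 tolled the period for 131 days, extending the deadline to 2016-02-15.
The period was tolled for 75 days by the emergency suspension of filing deadlines (2013-10-09 to 2013-12-23), pushing the deadline to 2016-04-30.
Fontaine filed on 2016-06-14, after the 2016-04-30 deadline, so the action is time-barred.

TIME-BARRED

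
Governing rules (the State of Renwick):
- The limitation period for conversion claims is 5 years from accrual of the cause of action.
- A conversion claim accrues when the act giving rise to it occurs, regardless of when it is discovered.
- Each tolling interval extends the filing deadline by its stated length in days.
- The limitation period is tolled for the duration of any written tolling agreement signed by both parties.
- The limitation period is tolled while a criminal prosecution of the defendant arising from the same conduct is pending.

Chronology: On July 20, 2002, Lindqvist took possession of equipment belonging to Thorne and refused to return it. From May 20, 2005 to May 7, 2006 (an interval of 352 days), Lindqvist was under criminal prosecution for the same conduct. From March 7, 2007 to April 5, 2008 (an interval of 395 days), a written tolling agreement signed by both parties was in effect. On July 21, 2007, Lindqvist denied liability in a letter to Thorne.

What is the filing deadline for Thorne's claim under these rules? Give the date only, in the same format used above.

The limitation period began to run on July 20, 2002.
5 years from July 20, 2002 is July 20, 2007.
Because the pending criminal prosecution ran from May 20, 2005 to May 7, 2006, the deadline is extended by 352 days to July 6, 2008.
The period was tolled for 395 days by the written tolling agreement (March 7, 2007 to April 5, 2008), pushing the deadline to August 5, 2009.
None of the other events listed affects the running of the period under the stated rules.

August 5, 2009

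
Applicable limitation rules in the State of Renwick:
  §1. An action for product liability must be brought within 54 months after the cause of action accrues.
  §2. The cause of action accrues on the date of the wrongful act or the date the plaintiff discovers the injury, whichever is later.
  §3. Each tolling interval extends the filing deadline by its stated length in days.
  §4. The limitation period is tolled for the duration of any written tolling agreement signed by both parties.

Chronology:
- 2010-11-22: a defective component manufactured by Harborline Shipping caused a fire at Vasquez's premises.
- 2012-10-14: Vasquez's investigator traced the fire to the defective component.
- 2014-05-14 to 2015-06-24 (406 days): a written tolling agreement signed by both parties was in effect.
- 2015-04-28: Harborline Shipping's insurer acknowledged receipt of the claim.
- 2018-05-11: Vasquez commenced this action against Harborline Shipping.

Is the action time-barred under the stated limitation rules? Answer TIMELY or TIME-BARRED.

TIMELY

Because discovery on 2012-10-14 post-dates the 2010-11-22 act, accrual under the later-of rule falls on 2012-10-14.
Adding the 54 months base period to 2012-10-14 gives a deadline of 2017-04-14, before any tolling.
The period was tolled for 406 days by the written tolling agreement (2014-05-14 to 2015-06-24), pushing the deadline to 2018-05-25.
None of the other events listed affects the running of the period under the stated rules.
Vasquez filed on 2018-05-11, before the 2018-05-25 deadline, so the action is timely.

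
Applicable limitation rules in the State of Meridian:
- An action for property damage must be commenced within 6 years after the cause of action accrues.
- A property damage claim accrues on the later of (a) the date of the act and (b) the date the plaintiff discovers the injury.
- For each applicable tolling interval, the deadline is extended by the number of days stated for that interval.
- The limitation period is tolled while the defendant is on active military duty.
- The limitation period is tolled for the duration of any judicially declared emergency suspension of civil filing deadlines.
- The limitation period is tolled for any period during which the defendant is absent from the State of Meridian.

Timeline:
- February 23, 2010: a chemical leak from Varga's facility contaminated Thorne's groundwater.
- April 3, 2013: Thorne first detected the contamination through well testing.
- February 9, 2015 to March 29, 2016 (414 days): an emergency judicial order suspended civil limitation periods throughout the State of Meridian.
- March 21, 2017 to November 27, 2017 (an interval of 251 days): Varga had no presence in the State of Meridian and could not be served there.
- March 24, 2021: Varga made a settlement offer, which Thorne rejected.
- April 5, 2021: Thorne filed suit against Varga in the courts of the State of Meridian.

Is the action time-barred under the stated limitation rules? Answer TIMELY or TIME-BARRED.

TIME-BARRED

Taking the later of the act (February 23, 2010) and discovery (April 3, 2013), the claim accrued on April 3, 2013.
6 years from April 3, 2013 is April 3, 2019.
The period was tolled for 414 days by the emergency suspension of filing deadlines (February 9, 2015 to March 29, 2016), pushing the deadline to May 21, 2020.
The period was tolled for 251 days by the defendant's absence from the jurisdiction (March 21, 2017 to November 27, 2017), pushing the deadline to January 27, 2021.
Nothing else in the chronology tolls or restarts the period.
Filing on April 5, 2021 missed the January 27, 2021 deadline — the action is time-barred.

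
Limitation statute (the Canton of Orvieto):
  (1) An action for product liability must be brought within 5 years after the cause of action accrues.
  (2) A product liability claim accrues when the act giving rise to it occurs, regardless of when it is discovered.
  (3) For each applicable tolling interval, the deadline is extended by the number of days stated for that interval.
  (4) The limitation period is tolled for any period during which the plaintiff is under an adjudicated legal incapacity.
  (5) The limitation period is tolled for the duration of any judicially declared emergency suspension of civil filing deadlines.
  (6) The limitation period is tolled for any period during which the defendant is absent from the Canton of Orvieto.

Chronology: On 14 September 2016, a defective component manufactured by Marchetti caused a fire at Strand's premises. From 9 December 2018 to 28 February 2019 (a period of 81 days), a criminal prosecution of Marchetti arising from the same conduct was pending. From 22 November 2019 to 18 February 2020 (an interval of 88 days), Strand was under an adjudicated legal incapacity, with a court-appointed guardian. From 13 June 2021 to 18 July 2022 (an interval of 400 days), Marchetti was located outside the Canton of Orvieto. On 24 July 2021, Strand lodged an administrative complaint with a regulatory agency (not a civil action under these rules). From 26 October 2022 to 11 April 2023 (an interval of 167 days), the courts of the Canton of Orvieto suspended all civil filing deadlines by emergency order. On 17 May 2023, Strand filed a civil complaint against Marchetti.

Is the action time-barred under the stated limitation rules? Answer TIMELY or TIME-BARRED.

The cause of action accrued on 14 September 2016, the date of the act.
Adding the 5 years base period to 14 September 2016 gives a deadline of 14 September 2021, before any tolling.
Because the plaintiff's legal incapacity ran from 22 November 2019 to 18 February 2020, the deadline is extended by 88 days to 11 December 2021.
The defendant's absence from the jurisdiction from 13 June 2021 to 18 July 2022 tolled the period for 400 days, extending the deadline to 15 January 2023.
The period was tolled for 167 days by the emergency suspension of filing deadlines (26 October 2022 to 11 April 2023), pushing the deadline to 1 July 2023.
The pending criminal prosecution from 9 December 2018 to 28 February 2019 does not toll the period, because no stated rule makes a criminal prosecution a tolling event.
None of the other events listed affects the running of the period under the stated rules.
The 17 May 2023 filing precedes the 1 July 2023 deadline; the claim is timely.

TIMELY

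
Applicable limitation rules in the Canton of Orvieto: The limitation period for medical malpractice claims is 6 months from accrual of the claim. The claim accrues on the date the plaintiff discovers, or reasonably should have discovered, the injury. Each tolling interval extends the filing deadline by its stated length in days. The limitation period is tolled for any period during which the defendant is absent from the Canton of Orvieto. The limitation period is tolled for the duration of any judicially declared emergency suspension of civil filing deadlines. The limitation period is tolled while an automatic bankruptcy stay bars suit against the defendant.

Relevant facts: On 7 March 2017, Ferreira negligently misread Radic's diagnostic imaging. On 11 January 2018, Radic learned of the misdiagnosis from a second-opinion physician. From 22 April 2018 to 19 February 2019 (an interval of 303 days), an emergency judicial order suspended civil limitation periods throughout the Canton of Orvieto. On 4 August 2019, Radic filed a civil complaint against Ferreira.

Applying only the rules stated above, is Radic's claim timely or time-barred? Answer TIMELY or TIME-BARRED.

TIME-BARRED

The claim did not accrue until Radic discovered the injury on 11 January 2018; the 7 March 2017 act date does not start the clock under the stated rule.
The untolled deadline — 6 months after 11 January 2018 — is 11 July 2018.
Because the emergency suspension of filing deadlines ran from 22 April 2018 to 19 February 2019, the deadline is extended by 303 days to 10 May 2019.
The 4 August 2019 filing falls after the 10 May 2019 deadline; the claim is time-barred.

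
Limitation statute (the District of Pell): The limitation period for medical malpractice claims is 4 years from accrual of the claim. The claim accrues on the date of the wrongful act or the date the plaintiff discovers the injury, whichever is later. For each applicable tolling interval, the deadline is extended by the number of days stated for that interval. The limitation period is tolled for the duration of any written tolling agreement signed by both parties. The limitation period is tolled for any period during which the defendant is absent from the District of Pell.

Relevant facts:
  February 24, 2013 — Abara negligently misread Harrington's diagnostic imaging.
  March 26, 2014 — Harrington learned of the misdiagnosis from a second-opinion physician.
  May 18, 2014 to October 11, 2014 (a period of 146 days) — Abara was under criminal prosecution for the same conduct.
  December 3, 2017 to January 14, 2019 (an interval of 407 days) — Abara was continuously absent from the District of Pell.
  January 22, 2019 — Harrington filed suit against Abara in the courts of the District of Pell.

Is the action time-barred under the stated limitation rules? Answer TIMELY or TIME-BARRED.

Taking the later of the act (February 24, 2013) and discovery (March 26, 2014), the claim accrued on March 26, 2014.
The untolled deadline — 4 years after March 26, 2014 — is March 26, 2018.
Because the defendant's absence from the jurisdiction ran from December 3, 2017 to January 14, 2019, the deadline is extended by 407 days to May 7, 2019.
Although a criminal prosecution ran from May 18, 2014 to October 11, 2014, the stated rules do not make that a tolling event, so it is disregarded.
Harrington filed on January 22, 2019, before the May 7, 2019 deadline, so the action is timely.

TIMELY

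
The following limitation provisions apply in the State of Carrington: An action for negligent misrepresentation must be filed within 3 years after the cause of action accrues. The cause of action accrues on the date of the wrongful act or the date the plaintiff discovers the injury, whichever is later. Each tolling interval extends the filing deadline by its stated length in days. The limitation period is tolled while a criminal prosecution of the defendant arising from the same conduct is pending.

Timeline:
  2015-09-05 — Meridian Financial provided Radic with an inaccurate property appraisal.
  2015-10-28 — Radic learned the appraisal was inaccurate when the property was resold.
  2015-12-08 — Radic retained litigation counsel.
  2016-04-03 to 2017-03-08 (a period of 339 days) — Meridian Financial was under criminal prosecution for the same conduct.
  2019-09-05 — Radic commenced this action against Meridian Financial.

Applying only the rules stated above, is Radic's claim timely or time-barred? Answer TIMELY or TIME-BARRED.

Because discovery on 2015-10-28 post-dates the 2015-09-05 act, accrual under the later-of rule falls on 2015-10-28.
The untolled deadline — 3 years after 2015-10-28 — is 2018-10-28.
Because the pending criminal prosecution ran from 2016-04-03 to 2017-03-08, the deadline is extended by 339 days to 2019-10-02.
None of the other events listed affects the running of the period under the stated rules.
Filing on 2019-09-05 beat the 2019-10-02 deadline — the action is timely.

TIMELY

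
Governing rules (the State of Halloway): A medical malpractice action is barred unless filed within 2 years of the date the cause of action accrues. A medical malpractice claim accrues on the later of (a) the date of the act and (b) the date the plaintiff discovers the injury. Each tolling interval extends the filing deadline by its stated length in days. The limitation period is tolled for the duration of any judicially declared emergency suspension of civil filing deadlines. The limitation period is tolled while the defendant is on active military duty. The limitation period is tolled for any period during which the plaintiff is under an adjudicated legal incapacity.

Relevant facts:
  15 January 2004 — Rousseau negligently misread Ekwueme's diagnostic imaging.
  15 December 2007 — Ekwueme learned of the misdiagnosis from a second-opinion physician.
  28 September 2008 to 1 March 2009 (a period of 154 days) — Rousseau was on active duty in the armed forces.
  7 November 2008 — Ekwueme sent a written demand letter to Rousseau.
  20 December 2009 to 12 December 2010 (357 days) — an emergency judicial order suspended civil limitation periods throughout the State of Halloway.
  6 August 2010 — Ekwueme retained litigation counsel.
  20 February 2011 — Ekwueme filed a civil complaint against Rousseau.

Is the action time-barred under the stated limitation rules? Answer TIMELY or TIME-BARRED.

The claim accrued on 15 December 2007 — the later of the 15 January 2004 act and the 15 December 2007 discovery.
The untolled deadline — 2 years after 15 December 2007 — is 15 December 2009.
Because the defendant's active military service ran from 28 September 2008 to 1 March 2009, the deadline is extended by 154 days to 18 May 2010.
The emergency suspension of filing deadlines from 20 December 2009 to 12 December 2010 tolled the period for 357 days, extending the deadline to 10 May 2011.
The other events in the timeline have no effect on the limitation period under the stated rules.
Filing on 20 February 2011 beat the 10 May 2011 deadline — the action is timely.

TIMELY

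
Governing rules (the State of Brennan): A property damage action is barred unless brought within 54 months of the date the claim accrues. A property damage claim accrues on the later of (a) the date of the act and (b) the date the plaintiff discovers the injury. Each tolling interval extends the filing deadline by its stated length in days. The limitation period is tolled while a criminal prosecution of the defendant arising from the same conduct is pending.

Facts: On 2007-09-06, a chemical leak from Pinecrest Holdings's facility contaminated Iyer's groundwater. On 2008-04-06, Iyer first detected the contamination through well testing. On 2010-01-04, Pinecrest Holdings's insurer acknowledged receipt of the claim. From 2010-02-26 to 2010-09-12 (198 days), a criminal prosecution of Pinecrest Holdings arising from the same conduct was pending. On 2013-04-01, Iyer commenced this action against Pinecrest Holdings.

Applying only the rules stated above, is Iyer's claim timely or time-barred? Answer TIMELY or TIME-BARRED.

Because discovery on 2008-04-06 post-dates the 2007-09-06 act, accrual under the later-of rule falls on 2008-04-06.
Adding the 54 months base period to 2008-04-06 gives a deadline of 2012-10-06, before any tolling.
Because the pending criminal prosecution ran from 2010-02-26 to 2010-09-12, the deadline is extended by 198 days to 2013-04-22.
None of the other events listed affects the running of the period under the stated rules.
Iyer filed on 2013-04-01, before the 2013-04-22 deadline, so the action is timely.

TIMELY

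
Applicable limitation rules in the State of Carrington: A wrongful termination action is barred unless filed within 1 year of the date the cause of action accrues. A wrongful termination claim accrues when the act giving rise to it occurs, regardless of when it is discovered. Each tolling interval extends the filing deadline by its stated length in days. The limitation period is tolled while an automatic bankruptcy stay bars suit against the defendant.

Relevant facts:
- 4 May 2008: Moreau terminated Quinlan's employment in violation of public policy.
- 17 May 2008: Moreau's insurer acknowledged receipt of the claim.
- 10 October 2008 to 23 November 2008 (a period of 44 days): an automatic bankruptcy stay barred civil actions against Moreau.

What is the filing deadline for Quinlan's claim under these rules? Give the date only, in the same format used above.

17 June 2009

The cause of action accrued on 4 May 2008, the date of the act.
The untolled deadline — 1 year after 4 May 2008 — is 4 May 2009.
The period was tolled for 44 days by the automatic bankruptcy stay (10 October 2008 to 23 November 2008), pushing the deadline to 17 June 2009.
Nothing else in the chronology tolls or restarts the period.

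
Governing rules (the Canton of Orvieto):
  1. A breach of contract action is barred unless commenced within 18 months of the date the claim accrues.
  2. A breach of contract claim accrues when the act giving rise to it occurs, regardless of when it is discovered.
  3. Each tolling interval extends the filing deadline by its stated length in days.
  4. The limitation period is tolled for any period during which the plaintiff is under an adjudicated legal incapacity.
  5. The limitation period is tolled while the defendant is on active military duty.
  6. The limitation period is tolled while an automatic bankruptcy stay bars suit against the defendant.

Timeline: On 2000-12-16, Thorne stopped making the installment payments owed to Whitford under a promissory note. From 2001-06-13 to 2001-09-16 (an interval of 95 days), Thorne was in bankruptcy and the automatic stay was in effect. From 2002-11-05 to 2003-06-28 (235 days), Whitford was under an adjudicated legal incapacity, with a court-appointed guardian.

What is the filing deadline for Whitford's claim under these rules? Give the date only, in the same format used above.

The claim accrued on 2000-12-16, the date of the act.
18 months from 2000-12-16 is 2002-06-16.
Because the automatic bankruptcy stay ran from 2001-06-13 to 2001-09-16, the deadline is extended by 95 days to 2002-09-19.
By the time the plaintiff's legal incapacity began on 2002-11-05, the limitation period had already expired on 2002-09-19; that interval cannot revive it.

2002-09-19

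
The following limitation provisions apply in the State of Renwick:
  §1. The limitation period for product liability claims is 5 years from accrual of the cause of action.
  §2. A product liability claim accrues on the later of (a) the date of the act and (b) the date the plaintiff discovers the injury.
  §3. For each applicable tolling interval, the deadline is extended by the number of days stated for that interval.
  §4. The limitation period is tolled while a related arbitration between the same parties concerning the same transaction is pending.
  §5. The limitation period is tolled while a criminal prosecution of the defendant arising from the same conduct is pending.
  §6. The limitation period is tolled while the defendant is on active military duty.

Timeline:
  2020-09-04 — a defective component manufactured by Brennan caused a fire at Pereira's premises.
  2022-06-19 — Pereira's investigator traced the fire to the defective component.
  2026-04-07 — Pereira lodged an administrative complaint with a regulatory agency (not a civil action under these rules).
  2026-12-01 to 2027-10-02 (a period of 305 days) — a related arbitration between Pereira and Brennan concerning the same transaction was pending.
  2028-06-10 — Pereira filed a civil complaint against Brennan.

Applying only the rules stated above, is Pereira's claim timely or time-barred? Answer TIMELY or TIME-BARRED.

Taking the later of the act (2020-09-04) and discovery (2022-06-19), the claim accrued on 2022-06-19.
5 years from 2022-06-19 is 2027-06-19.
The period was tolled for 305 days by the pending related arbitration (2026-12-01 to 2027-10-02), pushing the deadline to 2028-04-19.
The other events in the timeline have no effect on the limitation period under the stated rules.
Filing on 2028-06-10 missed the 2028-04-19 deadline — the action is time-barred.

TIME-BARRED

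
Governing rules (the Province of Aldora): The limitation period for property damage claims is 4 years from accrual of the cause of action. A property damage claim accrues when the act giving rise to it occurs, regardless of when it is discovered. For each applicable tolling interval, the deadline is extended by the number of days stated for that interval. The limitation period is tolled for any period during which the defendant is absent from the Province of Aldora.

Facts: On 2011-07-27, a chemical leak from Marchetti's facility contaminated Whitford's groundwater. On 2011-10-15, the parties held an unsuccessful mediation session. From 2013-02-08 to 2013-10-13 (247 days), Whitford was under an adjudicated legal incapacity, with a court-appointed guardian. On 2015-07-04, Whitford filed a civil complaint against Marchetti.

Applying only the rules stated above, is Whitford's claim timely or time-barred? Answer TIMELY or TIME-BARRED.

TIMELY

The limitation period began to run on 2011-07-27.
The untolled deadline — 4 years after 2011-07-27 — is 2015-07-27.
No stated provision tolls the period for the plaintiff's incapacity, so the interval from 2013-02-08 to 2013-10-13 has no effect on the deadline.
The other events in the timeline have no effect on the limitation period under the stated rules.
Whitford filed on 2015-07-04, before the 2015-07-27 deadline, so the action is timely.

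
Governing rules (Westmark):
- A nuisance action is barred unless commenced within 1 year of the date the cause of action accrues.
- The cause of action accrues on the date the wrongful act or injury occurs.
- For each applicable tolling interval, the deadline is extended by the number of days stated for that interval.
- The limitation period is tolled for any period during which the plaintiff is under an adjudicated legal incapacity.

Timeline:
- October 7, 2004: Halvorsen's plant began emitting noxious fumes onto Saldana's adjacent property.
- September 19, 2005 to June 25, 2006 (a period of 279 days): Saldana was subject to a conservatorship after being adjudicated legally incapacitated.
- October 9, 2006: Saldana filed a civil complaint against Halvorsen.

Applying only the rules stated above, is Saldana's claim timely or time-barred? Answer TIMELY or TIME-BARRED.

TIME-BARRED

The cause of action accrued on October 7, 2004, the date of the act.
1 year from October 7, 2004 is October 7, 2005.
The period was tolled for 279 days by the plaintiff's legal incapacity (September 19, 2005 to June 25, 2006), pushing the deadline to July 13, 2006.
Filing on October 9, 2006 missed the July 13, 2006 deadline — the action is time-barred.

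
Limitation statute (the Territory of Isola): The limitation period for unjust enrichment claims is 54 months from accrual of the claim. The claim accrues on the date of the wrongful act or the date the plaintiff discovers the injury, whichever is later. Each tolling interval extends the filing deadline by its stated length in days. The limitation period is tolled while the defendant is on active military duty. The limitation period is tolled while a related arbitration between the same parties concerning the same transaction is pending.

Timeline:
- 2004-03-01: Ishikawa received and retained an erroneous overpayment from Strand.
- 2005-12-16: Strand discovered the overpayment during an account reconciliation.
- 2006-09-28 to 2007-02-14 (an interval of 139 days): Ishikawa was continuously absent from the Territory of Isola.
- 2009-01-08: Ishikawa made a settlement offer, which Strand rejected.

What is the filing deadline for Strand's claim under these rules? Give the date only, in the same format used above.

2010-06-16

The claim accrued on 2005-12-16 — the later of the 2004-03-01 act and the 2005-12-16 discovery.
The untolled deadline — 54 months after 2005-12-16 — is 2010-06-16.
Although the defendant's absence ran from 2006-09-28 to 2007-02-14, the stated rules do not make that a tolling event, so it is disregarded.
None of the other events listed affects the running of the period under the stated rules.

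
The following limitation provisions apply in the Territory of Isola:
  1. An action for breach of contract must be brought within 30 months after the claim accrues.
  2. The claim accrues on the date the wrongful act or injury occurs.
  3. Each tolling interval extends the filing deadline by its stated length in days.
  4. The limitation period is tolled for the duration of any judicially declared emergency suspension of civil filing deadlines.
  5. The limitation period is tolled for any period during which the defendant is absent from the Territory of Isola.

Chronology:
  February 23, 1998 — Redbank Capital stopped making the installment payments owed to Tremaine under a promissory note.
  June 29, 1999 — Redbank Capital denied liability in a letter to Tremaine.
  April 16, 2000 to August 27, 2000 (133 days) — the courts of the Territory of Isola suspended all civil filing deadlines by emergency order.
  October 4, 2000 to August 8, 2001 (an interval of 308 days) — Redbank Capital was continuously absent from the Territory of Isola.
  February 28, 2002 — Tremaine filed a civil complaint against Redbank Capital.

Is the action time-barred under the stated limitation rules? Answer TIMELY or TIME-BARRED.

The claim accrued on February 23, 1998, when the wrongful act occurred.
30 months from February 23, 1998 is August 23, 2000.
Because the emergency suspension of filing deadlines ran from April 16, 2000 to August 27, 2000, the deadline is extended by 133 days to January 3, 2001.
Because the defendant's absence from the jurisdiction ran from October 4, 2000 to August 8, 2001, the deadline is extended by 308 days to November 7, 2001.
The other events in the timeline have no effect on the limitation period under the stated rules.
Tremaine filed on February 28, 2002, after the November 7, 2001 deadline, so the action is time-barred.

TIME-BARRED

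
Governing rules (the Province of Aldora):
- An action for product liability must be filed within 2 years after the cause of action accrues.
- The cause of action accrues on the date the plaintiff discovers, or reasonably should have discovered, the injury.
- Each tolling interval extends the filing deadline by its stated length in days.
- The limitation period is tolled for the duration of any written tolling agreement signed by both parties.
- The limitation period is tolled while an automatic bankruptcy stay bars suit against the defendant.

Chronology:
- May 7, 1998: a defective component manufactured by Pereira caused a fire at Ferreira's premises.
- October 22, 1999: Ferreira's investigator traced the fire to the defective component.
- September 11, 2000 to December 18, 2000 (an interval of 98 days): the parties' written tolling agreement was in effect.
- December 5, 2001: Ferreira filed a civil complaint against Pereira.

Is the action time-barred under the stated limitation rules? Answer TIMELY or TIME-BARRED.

Accrual is tied to discovery, so the period began on October 22, 1999 rather than on May 7, 1998 when the act occurred.
2 years from October 22, 1999 is October 22, 2001.
The written tolling agreement from September 11, 2000 to December 18, 2000 tolled the period for 98 days, extending the deadline to January 28, 2002.
Ferreira filed on December 5, 2001, before the January 28, 2002 deadline, so the action is timely.

TIMELY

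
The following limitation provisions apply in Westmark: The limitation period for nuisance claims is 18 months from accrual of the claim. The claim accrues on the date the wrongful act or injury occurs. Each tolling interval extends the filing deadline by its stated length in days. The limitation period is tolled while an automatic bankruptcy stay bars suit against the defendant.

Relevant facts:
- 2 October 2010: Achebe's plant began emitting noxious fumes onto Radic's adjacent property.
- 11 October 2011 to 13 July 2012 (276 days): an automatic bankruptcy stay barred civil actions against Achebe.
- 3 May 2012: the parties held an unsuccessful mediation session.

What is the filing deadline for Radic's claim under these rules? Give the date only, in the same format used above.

The claim accrued on 2 October 2010, when the wrongful act occurred.
18 months from 2 October 2010 is 2 April 2012.
The period was tolled for 276 days by the automatic bankruptcy stay (11 October 2011 to 13 July 2012), pushing the deadline to 3 January 2013.
Nothing else in the chronology tolls or restarts the period.

3 January 2013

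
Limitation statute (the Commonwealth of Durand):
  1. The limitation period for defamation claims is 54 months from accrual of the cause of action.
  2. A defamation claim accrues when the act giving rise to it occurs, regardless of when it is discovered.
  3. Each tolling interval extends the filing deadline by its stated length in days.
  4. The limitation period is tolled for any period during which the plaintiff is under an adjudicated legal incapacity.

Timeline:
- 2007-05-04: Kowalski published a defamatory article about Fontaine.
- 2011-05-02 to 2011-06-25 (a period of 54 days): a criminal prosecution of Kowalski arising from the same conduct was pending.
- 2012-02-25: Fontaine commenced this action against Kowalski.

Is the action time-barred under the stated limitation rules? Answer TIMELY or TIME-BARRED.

TIME-BARRED

The cause of action accrued on 2007-05-04, the date of the act.
The untolled deadline — 54 months after 2007-05-04 — is 2011-11-04.
No stated provision tolls the period for a criminal prosecution, so the interval from 2011-05-02 to 2011-06-25 has no effect on the deadline.
Filing on 2012-02-25 missed the 2011-11-04 deadline — the action is time-barred.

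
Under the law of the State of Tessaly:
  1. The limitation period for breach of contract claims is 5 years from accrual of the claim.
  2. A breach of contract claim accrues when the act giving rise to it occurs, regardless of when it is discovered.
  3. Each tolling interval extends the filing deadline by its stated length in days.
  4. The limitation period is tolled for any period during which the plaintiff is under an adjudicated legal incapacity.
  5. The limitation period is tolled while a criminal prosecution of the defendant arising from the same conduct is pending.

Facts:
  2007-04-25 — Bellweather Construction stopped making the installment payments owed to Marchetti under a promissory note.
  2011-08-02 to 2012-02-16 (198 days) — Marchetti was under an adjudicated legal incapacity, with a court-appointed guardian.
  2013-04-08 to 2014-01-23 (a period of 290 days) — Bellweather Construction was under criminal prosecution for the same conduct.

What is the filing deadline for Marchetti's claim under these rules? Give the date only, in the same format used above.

2012-11-09

The claim accrued on 2007-04-25, the date of the act.
The untolled deadline — 5 years after 2007-04-25 — is 2012-04-25.
The period was tolled for 198 days by the plaintiff's legal incapacity (2011-08-02 to 2012-02-16), pushing the deadline to 2012-11-09.
By the time the pending criminal prosecution began on 2013-04-08, the limitation period had already expired on 2012-11-09; that interval cannot revive it.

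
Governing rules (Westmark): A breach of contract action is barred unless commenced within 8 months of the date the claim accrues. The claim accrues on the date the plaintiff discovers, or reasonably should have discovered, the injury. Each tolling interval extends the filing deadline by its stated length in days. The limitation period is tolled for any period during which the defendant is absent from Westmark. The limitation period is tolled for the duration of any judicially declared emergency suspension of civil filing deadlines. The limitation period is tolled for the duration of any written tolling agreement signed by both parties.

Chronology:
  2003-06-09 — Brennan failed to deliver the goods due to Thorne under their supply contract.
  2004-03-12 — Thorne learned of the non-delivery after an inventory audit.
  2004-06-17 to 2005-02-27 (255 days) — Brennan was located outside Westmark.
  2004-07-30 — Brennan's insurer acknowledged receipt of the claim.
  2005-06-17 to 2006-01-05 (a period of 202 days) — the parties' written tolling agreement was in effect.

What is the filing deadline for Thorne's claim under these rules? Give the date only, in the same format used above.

Accrual is tied to discovery, so the period began on 2004-03-12 rather than on 2003-06-09 when the act occurred.
8 months from 2004-03-12 is 2004-11-12.
The defendant's absence from the jurisdiction from 2004-06-17 to 2005-02-27 tolled the period for 255 days, extending the deadline to 2005-07-25.
The period was tolled for 202 days by the written tolling agreement (2005-06-17 to 2006-01-05), pushing the deadline to 2006-02-12.
The other events in the timeline have no effect on the limitation period under the stated rules.

2006-02-12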